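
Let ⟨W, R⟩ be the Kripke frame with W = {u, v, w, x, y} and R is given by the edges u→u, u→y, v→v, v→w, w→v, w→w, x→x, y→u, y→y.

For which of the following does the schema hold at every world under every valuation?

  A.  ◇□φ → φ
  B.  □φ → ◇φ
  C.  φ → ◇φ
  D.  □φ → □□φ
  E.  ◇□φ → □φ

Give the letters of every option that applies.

R is reflexive: each world relates to itself.
R is symmetric: every R-edge is matched by its reverse.
R is transitive: R is closed under composition.
R is euclidean: any two R-successors of the same world are R-related.
R is serial: every world has an R-successor.
(A) the dual of axiom B: valid iff R is symmetric. R is symmetric — valid.
(B) □φ → ◇φ is axiom D; it is valid on a frame exactly when R is serial. R is serial, so valid.
(C) φ → ◇φ is the dual of axiom T; it is valid on a frame exactly when R is reflexive. R is reflexive, so valid.
(D) axiom 4: valid iff R is transitive. R is transitive — valid.
(E) ◇□φ → □φ is the dual of axiom 5; it is valid on a frame exactly when R is euclidean. R is euclidean, so valid.

A, B, C, D, E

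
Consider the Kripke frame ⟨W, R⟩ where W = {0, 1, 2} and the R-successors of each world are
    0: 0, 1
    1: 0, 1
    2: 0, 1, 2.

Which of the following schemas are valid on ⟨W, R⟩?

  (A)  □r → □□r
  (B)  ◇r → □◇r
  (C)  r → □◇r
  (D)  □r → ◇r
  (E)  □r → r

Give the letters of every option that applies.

A, D, E

R is reflexive: each world relates to itself.
R is not symmetric: 2 R 0 but not 0 R 2.
R is transitive: R is closed under composition.
R is not euclidean: 2 R 0 and 2 R 2 but not 0 R 2.
R is serial: every world has an R-successor.
(A) □r → □□r (axiom 4) characterises the transitive frames. R is transitive — valid.
(B) ◇r → □◇r is axiom 5, which corresponds to the euclidean property. R is not euclidean — not valid.
(C) r → □◇r is axiom B; it is valid on a frame exactly when R is symmetric. R is not symmetric, so not valid.
(D) □r → ◇r is axiom D, which corresponds to seriality. R is serial — valid.
(E) □r → r is axiom T; it is valid on a frame exactly when R is reflexive. R is reflexive, so valid.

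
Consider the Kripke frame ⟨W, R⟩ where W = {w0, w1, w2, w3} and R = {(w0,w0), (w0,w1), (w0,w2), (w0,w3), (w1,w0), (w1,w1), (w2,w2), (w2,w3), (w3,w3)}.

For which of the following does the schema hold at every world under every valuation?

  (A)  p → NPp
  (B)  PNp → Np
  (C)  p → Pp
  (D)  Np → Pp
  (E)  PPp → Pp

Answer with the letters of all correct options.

C, D

R is reflexive: each world relates to itself.
R is not symmetric: w0 R w2 but not w2 R w0.
R is not transitive: w1 R w0 and w0 R w2 but not w1 R w2.
R is not euclidean: w0 R w1 and w0 R w2 but not w1 R w2.
R is serial: every world has an R-successor.
(A) p → NPp is axiom B; it is valid on a frame exactly when R is symmetric. R is not symmetric, so not valid.
(B) PNp → Np is the dual of axiom 5; it is valid on a frame exactly when R is euclidean. R is not euclidean, so not valid.
(C) p → Pp (the dual of axiom T) characterises the reflexive frames. R is reflexive — valid.
(D) Np → Pp (axiom D) characterises the serial frames. R is serial — valid.
(E) PPp → Pp is the dual of axiom 4; it is valid on a frame exactly when R is transitive. R is not transitive, so not valid.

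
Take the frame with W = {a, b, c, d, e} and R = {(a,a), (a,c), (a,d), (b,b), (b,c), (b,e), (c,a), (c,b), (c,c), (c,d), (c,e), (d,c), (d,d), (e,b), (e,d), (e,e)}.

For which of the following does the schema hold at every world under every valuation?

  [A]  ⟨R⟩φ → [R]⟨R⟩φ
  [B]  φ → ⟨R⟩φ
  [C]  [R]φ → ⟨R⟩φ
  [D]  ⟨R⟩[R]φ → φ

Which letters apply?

B, C

R is reflexive: each world relates to itself.
R is not symmetric: a R d but not d R a.
R is not euclidean: a R d and a R a but not d R a.
R is serial: every world has an R-successor.
(A) axiom 5: valid iff R is euclidean. R is not euclidean — not valid.
(B) φ → ⟨R⟩φ (the dual of axiom T) characterises the reflexive frames. R is reflexive — valid.
(C) [R]φ → ⟨R⟩φ (axiom D) characterises the serial frames. R is serial — valid.
(D) ⟨R⟩[R]φ → φ is the dual of axiom B; it is valid on a frame exactly when R is symmetric. R is not symmetric, so not valid.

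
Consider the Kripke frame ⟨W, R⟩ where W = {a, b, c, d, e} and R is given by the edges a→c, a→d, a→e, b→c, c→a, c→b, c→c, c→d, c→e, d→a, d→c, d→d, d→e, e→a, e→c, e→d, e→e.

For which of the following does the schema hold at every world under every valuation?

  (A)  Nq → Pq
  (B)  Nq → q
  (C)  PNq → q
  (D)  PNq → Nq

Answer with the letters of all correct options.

R is not reflexive: not a R a.
R is symmetric: every R-edge is matched by its reverse.
R is not euclidean: c R a and c R b but not a R b.
R is serial: every world has an R-successor.
(A) axiom D: valid iff R is serial. R is serial — valid.
(B) Nq → q is axiom T, which corresponds to reflexivity. R is not reflexive — not valid.
(C) the dual of axiom B: valid iff R is symmetric. R is symmetric — valid.
(D) the dual of axiom 5: valid iff R is euclidean. R is not euclidean — not valid.

A, C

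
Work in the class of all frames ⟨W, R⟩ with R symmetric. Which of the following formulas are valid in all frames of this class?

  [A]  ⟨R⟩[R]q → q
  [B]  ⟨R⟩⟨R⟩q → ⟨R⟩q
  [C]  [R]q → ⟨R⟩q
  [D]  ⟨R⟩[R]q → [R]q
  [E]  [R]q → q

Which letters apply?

A

(A) the dual of axiom B: valid iff R is symmetric. Every such R is symmetric — valid.
(B) ⟨R⟩⟨R⟩q → ⟨R⟩q (the dual of axiom 4) characterises the transitive frames. Such an R need not be transitive — not valid.
(C) axiom D: valid iff R is serial. Such an R need not be serial — not valid.
(D) ⟨R⟩[R]q → [R]q is the dual of axiom 5; it is valid on a frame exactly when R is euclidean. Such an R need not be euclidean, so not valid.
(E) [R]q → q is axiom T; it is valid on a frame exactly when R is reflexive. Such an R need not be reflexive, so not valid.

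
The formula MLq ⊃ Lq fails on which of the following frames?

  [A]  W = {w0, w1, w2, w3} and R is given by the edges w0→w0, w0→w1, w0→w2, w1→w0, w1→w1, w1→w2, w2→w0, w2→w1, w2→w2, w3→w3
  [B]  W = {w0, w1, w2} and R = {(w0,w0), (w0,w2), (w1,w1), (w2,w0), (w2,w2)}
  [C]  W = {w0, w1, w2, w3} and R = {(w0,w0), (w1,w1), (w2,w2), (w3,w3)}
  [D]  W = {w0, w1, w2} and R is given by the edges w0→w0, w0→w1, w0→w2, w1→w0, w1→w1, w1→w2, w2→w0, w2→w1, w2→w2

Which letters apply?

The schema MLq ⊃ Lq is the dual of axiom 5; it is valid on a frame iff R is euclidean.
(A) R is euclidean (any two R-successors of the same world are R-related), so the schema is valid here.
(B) R is euclidean (any two R-successors of the same world are R-related), so the schema is valid here.
(C) R is euclidean (any two R-successors of the same world are R-related), so the schema is valid here.
(D) R is euclidean (any two R-successors of the same world are R-related), so the schema is valid here.

none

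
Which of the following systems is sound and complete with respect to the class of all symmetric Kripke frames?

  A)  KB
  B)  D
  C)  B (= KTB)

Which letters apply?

A

(A) KB is determined by exactly this class.
(B) D is determined by the class of serial frames.
(C) B (= KTB) is determined by the class of reflexive and symmetric frames.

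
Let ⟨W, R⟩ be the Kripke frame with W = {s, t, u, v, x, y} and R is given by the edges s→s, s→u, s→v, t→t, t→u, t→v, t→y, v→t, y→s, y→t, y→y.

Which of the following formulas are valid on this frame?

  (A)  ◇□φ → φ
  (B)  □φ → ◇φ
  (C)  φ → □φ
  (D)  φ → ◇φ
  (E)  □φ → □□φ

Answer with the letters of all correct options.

none

R is not reflexive: not u R u.
R is not symmetric: s R u but not u R s.
R is not transitive: s R v and v R t but not s R t.
R is not serial: u has no R-successor.
R is not a subset of the identity: s R u with s ≠ u.
(A) ◇□φ → φ (the dual of axiom B) characterises the symmetric frames. R is not symmetric — not valid.
(B) axiom D: valid iff R is serial. R is not serial — not valid.
(C) φ → □φ is equivalent to ◇p→p; it holds exactly when R ⊆ identity. Here R ⊄ identity — not valid.
(D) φ → ◇φ is the dual of axiom T, which corresponds to reflexivity. R is not reflexive — not valid.
(E) □φ → □□φ is axiom 4, which corresponds to transitivity. R is not transitive — not valid.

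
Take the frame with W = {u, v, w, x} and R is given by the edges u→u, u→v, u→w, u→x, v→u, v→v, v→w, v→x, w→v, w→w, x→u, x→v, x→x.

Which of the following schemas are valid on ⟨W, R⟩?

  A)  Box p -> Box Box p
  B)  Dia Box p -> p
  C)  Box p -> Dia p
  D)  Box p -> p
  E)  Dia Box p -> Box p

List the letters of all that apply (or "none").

C, D

R is reflexive: each world relates to itself.
R is not symmetric: u R w but not w R u.
R is not transitive: w R v and v R u but not w R u.
R is not euclidean: u R w and u R u but not w R u.
R is serial: every world has an R-successor.
(A) Box p -> Box Box p is axiom 4, which corresponds to transitivity. R is not transitive — not valid.
(B) Dia Box p -> p is the dual of axiom B, which corresponds to symmetry. R is not symmetric — not valid.
(C) Box p -> Dia p is axiom D; it is valid on a frame exactly when R is serial. R is serial, so valid.
(D) Box p -> p is axiom T, which corresponds to reflexivity. R is reflexive — valid.
(E) Dia Box p -> Box p is the dual of axiom 5, which corresponds to the euclidean property. R is not euclidean — not valid.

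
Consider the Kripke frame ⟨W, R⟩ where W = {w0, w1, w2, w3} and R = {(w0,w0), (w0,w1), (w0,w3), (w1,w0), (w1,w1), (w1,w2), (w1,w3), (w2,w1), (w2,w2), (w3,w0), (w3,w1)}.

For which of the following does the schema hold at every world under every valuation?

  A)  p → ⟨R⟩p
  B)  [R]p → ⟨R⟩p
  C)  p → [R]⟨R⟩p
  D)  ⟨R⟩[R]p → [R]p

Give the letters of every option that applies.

R is not reflexive: not w3 R w3.
R is symmetric: every R-edge is matched by its reverse.
R is not euclidean: w1 R w0 and w1 R w2 but not w0 R w2.
R is serial: every world has an R-successor.
(A) p → ⟨R⟩p is the dual of axiom T; it is valid on a frame exactly when R is reflexive. R is not reflexive, so not valid.
(B) [R]p → ⟨R⟩p is axiom D; it is valid on a frame exactly when R is serial. R is serial, so valid.
(C) axiom B: valid iff R is symmetric. R is symmetric — valid.
(D) ⟨R⟩[R]p → [R]p is the dual of axiom 5; it is valid on a frame exactly when R is euclidean. R is not euclidean, so not valid.

B, C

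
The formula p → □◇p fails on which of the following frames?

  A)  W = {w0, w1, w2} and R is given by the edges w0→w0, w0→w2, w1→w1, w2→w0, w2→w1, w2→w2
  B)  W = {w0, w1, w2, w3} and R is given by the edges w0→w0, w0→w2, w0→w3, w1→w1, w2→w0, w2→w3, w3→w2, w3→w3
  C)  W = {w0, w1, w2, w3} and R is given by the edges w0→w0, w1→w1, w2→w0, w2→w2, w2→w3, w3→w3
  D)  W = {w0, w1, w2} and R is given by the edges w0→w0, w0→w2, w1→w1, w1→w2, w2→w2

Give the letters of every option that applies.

The schema p → □◇p is axiom B; it is valid on a frame iff R is symmetric.
(A) R is not symmetric (w2 R w1 but not w1 R w2), so the schema fails here.
(B) R is not symmetric (w0 R w3 but not w3 R w0), so the schema fails here.
(C) R is not symmetric (w2 R w0 but not w0 R w2), so the schema fails here.
(D) R is not symmetric (w0 R w2 but not w2 R w0), so the schema fails here.

A, B, C, D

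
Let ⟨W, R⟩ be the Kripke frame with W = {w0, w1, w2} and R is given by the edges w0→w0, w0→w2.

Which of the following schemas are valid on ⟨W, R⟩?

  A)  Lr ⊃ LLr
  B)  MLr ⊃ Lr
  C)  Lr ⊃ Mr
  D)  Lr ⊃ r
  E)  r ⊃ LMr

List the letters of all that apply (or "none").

A

R is not reflexive: not w1 R w1.
R is not symmetric: w0 R w2 but not w2 R w0.
R is transitive: R is closed under composition.
R is not euclidean: w0 R w2 and w0 R w0 but not w2 R w0.
R is not serial: w1 has no R-successor.
(A) Lr ⊃ LLr (axiom 4) characterises the transitive frames. R is transitive — valid.
(B) MLr ⊃ Lr is the dual of axiom 5; it is valid on a frame exactly when R is euclidean. R is not euclidean, so not valid.
(C) Lr ⊃ Mr (axiom D) characterises the serial frames. R is not serial — not valid.
(D) axiom T: valid iff R is reflexive. R is not reflexive — not valid.
(E) axiom B: valid iff R is symmetric. R is not symmetric — not valid.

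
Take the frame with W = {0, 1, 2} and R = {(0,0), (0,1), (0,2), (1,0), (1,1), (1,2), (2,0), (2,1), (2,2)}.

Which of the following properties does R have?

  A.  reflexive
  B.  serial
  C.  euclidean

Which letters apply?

(A) reflexive: each world relates to itself.
(B) serial: every world has an R-successor.
(C) euclidean: any two R-successors of the same world are R-related.

A, B, C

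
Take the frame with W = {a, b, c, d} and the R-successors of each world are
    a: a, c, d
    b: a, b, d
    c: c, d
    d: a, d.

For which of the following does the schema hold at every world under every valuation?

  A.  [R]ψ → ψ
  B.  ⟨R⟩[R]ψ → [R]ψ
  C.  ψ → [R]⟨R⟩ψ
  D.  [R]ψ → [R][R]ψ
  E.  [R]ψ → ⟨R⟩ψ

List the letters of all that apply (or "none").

R is reflexive: each world relates to itself.
R is not symmetric: a R c but not c R a.
R is not transitive: b R a and a R c but not b R c.
R is not euclidean: a R c and a R a but not c R a.
R is serial: every world has an R-successor.
(A) [R]ψ → ψ is axiom T, which corresponds to reflexivity. R is reflexive — valid.
(B) the dual of axiom 5: valid iff R is euclidean. R is not euclidean — not valid.
(C) ψ → [R]⟨R⟩ψ (axiom B) characterises the symmetric frames. R is not symmetric — not valid.
(D) axiom 4: valid iff R is transitive. R is not transitive — not valid.
(E) axiom D: valid iff R is serial. R is serial — valid.

A, E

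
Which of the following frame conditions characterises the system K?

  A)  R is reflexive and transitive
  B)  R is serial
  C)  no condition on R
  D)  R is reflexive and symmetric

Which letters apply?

C

(A) this class determines S4, not K.
(B) this class determines D, not K.
(C) K is sound and complete for exactly this class.
(D) this class determines B (= KTB), not K.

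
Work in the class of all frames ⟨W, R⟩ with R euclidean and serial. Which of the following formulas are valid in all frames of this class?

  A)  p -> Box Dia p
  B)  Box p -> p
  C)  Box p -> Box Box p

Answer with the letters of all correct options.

(A) p -> Box Dia p is axiom B, which corresponds to symmetry. Such an R need not be symmetric — not valid.
(B) Box p -> p is axiom T; it is valid on a frame exactly when R is reflexive. Such an R need not be reflexive, so not valid.
(C) Box p -> Box Box p (axiom 4) characterises the transitive frames. Such an R need not be transitive — not valid.

none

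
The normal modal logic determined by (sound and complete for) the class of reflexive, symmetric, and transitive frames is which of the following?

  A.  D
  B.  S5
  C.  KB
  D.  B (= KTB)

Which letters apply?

(A) D is determined by the class of serial frames.
(B) S5 is determined by exactly this class.
(C) KB is determined by the class of symmetric frames.
(D) B (= KTB) is determined by the class of reflexive and symmetric frames.

B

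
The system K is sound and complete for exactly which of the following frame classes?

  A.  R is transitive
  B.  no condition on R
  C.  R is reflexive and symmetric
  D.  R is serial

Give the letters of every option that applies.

(A) this class determines K4, not K.
(B) K is sound and complete for exactly this class.
(C) this class determines B (= KTB), not K.
(D) this class determines D, not K.

B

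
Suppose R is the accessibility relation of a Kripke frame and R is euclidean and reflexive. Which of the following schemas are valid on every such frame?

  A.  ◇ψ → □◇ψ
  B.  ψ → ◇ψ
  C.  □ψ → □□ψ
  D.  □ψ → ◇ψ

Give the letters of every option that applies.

A reflexive euclidean relation is also symmetric (from wRw and wRv the euclidean condition gives vRw) and hence transitive; it is an equivalence relation.
(A) ◇ψ → □◇ψ is axiom 5, which corresponds to the euclidean property. Every such R is euclidean — valid.
(B) ψ → ◇ψ is the dual of axiom T; it is valid on a frame exactly when R is reflexive. Every such R is reflexive, so valid.
(C) □ψ → □□ψ is axiom 4; it is valid on a frame exactly when R is transitive. Every such R is transitive, so valid.
(D) axiom D: valid iff R is serial. Every such R is serial — valid.

A, B, C, D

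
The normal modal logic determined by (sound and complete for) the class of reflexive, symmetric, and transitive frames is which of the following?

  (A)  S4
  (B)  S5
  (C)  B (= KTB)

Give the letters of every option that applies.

(A) S4 is determined by the class of reflexive and transitive frames.
(B) S5 is determined by exactly this class.
(C) B (= KTB) is determined by the class of reflexive and symmetric frames.

B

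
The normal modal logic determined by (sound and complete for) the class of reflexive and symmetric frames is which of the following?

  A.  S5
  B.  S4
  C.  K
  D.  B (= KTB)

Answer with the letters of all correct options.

D

(A) S5 is determined by the class of reflexive, symmetric, and transitive frames.
(B) S4 is determined by the class of reflexive and transitive frames.
(C) K is determined by the class of arbitrary frames.
(D) B (= KTB) is determined by exactly this class.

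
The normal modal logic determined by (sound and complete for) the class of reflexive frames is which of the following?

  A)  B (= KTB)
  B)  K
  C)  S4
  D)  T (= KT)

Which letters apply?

D

(A) B (= KTB) is determined by the class of reflexive and symmetric frames.
(B) K is determined by the class of arbitrary frames.
(C) S4 is determined by the class of reflexive and transitive frames.
(D) T (= KT) is determined by exactly this class.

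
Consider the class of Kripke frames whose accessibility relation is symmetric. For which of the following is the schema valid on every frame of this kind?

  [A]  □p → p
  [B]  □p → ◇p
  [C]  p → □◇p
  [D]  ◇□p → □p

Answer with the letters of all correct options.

(A) □p → p is axiom T; it is valid on a frame exactly when R is reflexive. Such an R need not be reflexive, so not valid.
(B) □p → ◇p is axiom D, which corresponds to seriality. Such an R need not be serial — not valid.
(C) p → □◇p is axiom B, which corresponds to symmetry. Every such R is symmetric — valid.
(D) the dual of axiom 5: valid iff R is euclidean. Such an R need not be euclidean — not valid.

C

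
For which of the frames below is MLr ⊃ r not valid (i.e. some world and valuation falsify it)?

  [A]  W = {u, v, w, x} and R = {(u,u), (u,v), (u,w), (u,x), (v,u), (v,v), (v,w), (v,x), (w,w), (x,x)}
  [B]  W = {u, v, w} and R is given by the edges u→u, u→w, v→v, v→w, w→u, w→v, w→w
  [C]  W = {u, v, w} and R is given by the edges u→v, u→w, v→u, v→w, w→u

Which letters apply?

The schema MLr ⊃ r is the dual of axiom B; it is valid on a frame iff R is symmetric.
(A) R is not symmetric (u R w but not w R u), so the schema fails here.
(B) R is symmetric (every R-edge is matched by its reverse), so the schema is valid here.
(C) R is not symmetric (v R w but not w R v), so the schema fails here.

A, C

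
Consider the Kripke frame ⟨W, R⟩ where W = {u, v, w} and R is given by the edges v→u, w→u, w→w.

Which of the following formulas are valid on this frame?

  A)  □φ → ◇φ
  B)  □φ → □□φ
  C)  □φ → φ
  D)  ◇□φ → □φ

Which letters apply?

R is not reflexive: not u R u.
R is transitive: R is closed under composition.
R is not euclidean: w R u and w R w but not u R w.
R is not serial: u has no R-successor.
(A) □φ → ◇φ is axiom D, which corresponds to seriality. R is not serial — not valid.
(B) □φ → □□φ (axiom 4) characterises the transitive frames. R is transitive — valid.
(C) □φ → φ (axiom T) characterises the reflexive frames. R is not reflexive — not valid.
(D) ◇□φ → □φ is the dual of axiom 5, which corresponds to the euclidean property. R is not euclidean — not valid.

B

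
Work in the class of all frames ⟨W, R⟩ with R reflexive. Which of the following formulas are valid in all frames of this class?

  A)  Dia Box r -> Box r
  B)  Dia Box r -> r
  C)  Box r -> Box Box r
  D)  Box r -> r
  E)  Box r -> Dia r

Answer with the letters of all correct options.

A reflexive relation is serial.
(A) Dia Box r -> Box r is the dual of axiom 5; it is valid on a frame exactly when R is euclidean. Such an R need not be euclidean, so not valid.
(B) Dia Box r -> r is the dual of axiom B, which corresponds to symmetry. Such an R need not be symmetric — not valid.
(C) Box r -> Box Box r is axiom 4; it is valid on a frame exactly when R is transitive. Such an R need not be transitive, so not valid.
(D) axiom T: valid iff R is reflexive. Every such R is reflexive — valid.
(E) Box r -> Dia r (axiom D) characterises the serial frames. Every such R is serial — valid.

D, E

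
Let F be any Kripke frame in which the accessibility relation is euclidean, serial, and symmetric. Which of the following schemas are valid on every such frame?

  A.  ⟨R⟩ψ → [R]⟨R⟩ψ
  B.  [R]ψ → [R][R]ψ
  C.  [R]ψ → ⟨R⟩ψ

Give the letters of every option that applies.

A, B, C

Serial, symmetric and euclidean together give transitive (from symmetry + euclidean) and then reflexive; the relation is an equivalence.
(A) ⟨R⟩ψ → [R]⟨R⟩ψ (axiom 5) characterises the euclidean frames. Every such R is euclidean — valid.
(B) [R]ψ → [R][R]ψ is axiom 4; it is valid on a frame exactly when R is transitive. Every such R is transitive, so valid.
(C) [R]ψ → ⟨R⟩ψ is axiom D; it is valid on a frame exactly when R is serial. Every such R is serial, so valid.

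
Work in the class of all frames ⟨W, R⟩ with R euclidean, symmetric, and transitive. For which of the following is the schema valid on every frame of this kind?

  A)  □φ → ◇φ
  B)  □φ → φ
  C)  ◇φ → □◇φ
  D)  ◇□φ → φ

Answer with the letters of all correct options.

(A) □φ → ◇φ is axiom D, which corresponds to seriality. Such an R need not be serial — not valid.
(B) □φ → φ (axiom T) characterises the reflexive frames. Such an R need not be reflexive — not valid.
(C) ◇φ → □◇φ is axiom 5, which corresponds to the euclidean property. Every such R is euclidean — valid.
(D) ◇□φ → φ is the dual of axiom B, which corresponds to symmetry. Every such R is symmetric — valid.

C, D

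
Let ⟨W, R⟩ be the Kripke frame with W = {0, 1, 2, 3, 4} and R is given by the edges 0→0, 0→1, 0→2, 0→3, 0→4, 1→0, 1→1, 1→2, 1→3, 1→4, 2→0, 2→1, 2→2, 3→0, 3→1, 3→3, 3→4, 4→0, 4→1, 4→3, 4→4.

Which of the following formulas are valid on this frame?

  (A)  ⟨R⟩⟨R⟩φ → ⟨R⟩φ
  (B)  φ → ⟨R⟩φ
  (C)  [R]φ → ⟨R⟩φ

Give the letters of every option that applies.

R is reflexive: each world relates to itself.
R is not transitive: 2 R 0 and 0 R 3 but not 2 R 3.
R is serial: every world has an R-successor.
(A) ⟨R⟩⟨R⟩φ → ⟨R⟩φ is the dual of axiom 4; it is valid on a frame exactly when R is transitive. R is not transitive, so not valid.
(B) φ → ⟨R⟩φ is the dual of axiom T, which corresponds to reflexivity. R is reflexive — valid.
(C) axiom D: valid iff R is serial. R is serial — valid.

B, C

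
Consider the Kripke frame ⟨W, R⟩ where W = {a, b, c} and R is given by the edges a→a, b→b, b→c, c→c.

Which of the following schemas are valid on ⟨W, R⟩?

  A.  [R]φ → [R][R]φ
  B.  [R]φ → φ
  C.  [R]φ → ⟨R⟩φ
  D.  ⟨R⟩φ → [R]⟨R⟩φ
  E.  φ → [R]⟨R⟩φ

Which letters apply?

R is reflexive: each world relates to itself.
R is not symmetric: b R c but not c R b.
R is transitive: R is closed under composition.
R is not euclidean: b R c and b R b but not c R b.
R is serial: every world has an R-successor.
(A) [R]φ → [R][R]φ (axiom 4) characterises the transitive frames. R is transitive — valid.
(B) [R]φ → φ is axiom T, which corresponds to reflexivity. R is reflexive — valid.
(C) [R]φ → ⟨R⟩φ (axiom D) characterises the serial frames. R is serial — valid.
(D) ⟨R⟩φ → [R]⟨R⟩φ (axiom 5) characterises the euclidean frames. R is not euclidean — not valid.
(E) φ → [R]⟨R⟩φ is axiom B; it is valid on a frame exactly when R is symmetric. R is not symmetric, so not valid.

A, B, C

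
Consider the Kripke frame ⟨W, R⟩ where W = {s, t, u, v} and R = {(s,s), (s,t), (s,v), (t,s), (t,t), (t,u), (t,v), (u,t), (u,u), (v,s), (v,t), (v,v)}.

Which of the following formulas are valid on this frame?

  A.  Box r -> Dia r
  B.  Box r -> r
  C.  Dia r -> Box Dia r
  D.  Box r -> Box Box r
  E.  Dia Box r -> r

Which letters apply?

A, B, E

R is reflexive: each world relates to itself.
R is symmetric: every R-edge is matched by its reverse.
R is not transitive: s R t and t R u but not s R u.
R is not euclidean: t R s and t R u but not s R u.
R is serial: every world has an R-successor.
(A) Box r -> Dia r is axiom D, which corresponds to seriality. R is serial — valid.
(B) axiom T: valid iff R is reflexive. R is reflexive — valid.
(C) Dia r -> Box Dia r (axiom 5) characterises the euclidean frames. R is not euclidean — not valid.
(D) Box r -> Box Box r is axiom 4; it is valid on a frame exactly when R is transitive. R is not transitive, so not valid.
(E) Dia Box r -> r (the dual of axiom B) characterises the symmetric frames. R is symmetric — valid.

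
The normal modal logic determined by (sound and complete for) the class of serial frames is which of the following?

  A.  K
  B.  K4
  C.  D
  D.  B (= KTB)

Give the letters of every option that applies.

C

(A) K is determined by the class of arbitrary frames.
(B) K4 is determined by the class of transitive frames.
(C) D is determined by exactly this class.
(D) B (= KTB) is determined by the class of reflexive and symmetric frames.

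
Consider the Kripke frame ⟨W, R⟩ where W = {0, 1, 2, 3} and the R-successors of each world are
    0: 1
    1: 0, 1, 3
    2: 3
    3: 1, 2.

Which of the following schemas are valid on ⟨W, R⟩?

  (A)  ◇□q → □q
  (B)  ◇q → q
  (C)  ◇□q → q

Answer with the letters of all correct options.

C

R is symmetric: every R-edge is matched by its reverse.
R is not euclidean: 1 R 0 and 1 R 3 but not 0 R 3.
R is not a subset of the identity: 0 R 1 with 0 ≠ 1.
(A) the dual of axiom 5: valid iff R is euclidean. R is not euclidean — not valid.
(B) ◇q → q is valid only on frames where every R-edge is a self-loop. Here R ⊄ identity — not valid.
(C) the dual of axiom B: valid iff R is symmetric. R is symmetric — valid.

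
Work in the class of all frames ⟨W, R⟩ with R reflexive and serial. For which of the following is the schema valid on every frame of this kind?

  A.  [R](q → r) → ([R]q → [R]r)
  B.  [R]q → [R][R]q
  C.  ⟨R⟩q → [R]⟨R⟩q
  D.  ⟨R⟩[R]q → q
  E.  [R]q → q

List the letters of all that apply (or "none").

(A) this is just K, valid on every normal frame.
(B) [R]q → [R][R]q is axiom 4; it is valid on a frame exactly when R is transitive. Such an R need not be transitive, so not valid.
(C) ⟨R⟩q → [R]⟨R⟩q (axiom 5) characterises the euclidean frames. Such an R need not be euclidean — not valid.
(D) ⟨R⟩[R]q → q (the dual of axiom B) characterises the symmetric frames. Such an R need not be symmetric — not valid.
(E) [R]q → q is axiom T, which corresponds to reflexivity. Every such R is reflexive — valid.

A, E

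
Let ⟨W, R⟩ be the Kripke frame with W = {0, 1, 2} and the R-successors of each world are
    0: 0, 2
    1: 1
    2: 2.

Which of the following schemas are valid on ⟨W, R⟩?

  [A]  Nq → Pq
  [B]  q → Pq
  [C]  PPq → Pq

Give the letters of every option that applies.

A, B, C

R is reflexive: each world relates to itself.
R is transitive: R is closed under composition.
R is serial: every world has an R-successor.
(A) axiom D: valid iff R is serial. R is serial — valid.
(B) q → Pq is the dual of axiom T, which corresponds to reflexivity. R is reflexive — valid.
(C) the dual of axiom 4: valid iff R is transitive. R is transitive — valid.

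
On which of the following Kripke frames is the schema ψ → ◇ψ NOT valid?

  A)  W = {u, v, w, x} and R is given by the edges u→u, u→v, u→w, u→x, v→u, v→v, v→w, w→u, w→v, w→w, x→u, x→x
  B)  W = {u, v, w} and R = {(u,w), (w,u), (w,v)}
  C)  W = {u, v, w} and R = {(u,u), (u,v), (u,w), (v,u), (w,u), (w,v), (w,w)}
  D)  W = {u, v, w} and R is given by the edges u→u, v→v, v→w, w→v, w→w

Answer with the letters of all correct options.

B, C

The schema ψ → ◇ψ is the dual of axiom T; it is valid on a frame iff R is reflexive.
(A) R is reflexive (each world relates to itself), so the schema is valid here.
(B) R is not reflexive (not u R u), so the schema fails here.
(C) R is not reflexive (not v R v), so the schema fails here.
(D) R is reflexive (each world relates to itself), so the schema is valid here.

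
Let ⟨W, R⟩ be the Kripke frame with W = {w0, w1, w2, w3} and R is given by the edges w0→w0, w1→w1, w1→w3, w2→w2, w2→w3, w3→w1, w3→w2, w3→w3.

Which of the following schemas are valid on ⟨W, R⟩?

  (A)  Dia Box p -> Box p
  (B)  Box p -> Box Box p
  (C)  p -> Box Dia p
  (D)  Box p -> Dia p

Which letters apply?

C, D

R is symmetric: every R-edge is matched by its reverse.
R is not transitive: w1 R w3 and w3 R w2 but not w1 R w2.
R is not euclidean: w3 R w1 and w3 R w2 but not w1 R w2.
R is serial: every world has an R-successor.
(A) Dia Box p -> Box p is the dual of axiom 5, which corresponds to the euclidean property. R is not euclidean — not valid.
(B) axiom 4: valid iff R is transitive. R is not transitive — not valid.
(C) p -> Box Dia p (axiom B) characterises the symmetric frames. R is symmetric — valid.
(D) Box p -> Dia p is axiom D, which corresponds to seriality. R is serial — valid.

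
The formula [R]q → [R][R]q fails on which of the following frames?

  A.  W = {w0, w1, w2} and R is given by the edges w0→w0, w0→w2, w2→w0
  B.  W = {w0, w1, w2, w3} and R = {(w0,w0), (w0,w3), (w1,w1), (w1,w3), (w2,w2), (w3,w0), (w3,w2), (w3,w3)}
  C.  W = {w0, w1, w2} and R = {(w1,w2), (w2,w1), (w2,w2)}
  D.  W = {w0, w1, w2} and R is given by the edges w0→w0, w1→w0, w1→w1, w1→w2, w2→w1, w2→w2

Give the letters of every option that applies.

The schema [R]q → [R][R]q is axiom 4; it is valid on a frame iff R is transitive.
(A) R is not transitive (w2 R w0 and w0 R w2 but not w2 R w2), so the schema fails here.
(B) R is not transitive (w0 R w3 and w3 R w2 but not w0 R w2), so the schema fails here.
(C) R is not transitive (w1 R w2 and w2 R w1 but not w1 R w1), so the schema fails here.
(D) R is not transitive (w2 R w1 and w1 R w0 but not w2 R w0), so the schema fails here.

A, B, C, D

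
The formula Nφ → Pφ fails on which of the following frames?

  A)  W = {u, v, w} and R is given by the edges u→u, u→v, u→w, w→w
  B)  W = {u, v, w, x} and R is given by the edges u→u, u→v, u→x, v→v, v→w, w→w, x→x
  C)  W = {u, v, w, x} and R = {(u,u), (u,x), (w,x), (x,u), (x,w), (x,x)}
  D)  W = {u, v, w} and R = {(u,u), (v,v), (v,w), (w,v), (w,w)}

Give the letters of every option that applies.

The schema Nφ → Pφ is axiom D; it is valid on a frame iff R is serial.
(A) R is not serial (v has no R-successor), so the schema fails here.
(B) R is serial (every world has an R-successor), so the schema is valid here.
(C) R is not serial (v has no R-successor), so the schema fails here.
(D) R is serial (every world has an R-successor), so the schema is valid here.

A, C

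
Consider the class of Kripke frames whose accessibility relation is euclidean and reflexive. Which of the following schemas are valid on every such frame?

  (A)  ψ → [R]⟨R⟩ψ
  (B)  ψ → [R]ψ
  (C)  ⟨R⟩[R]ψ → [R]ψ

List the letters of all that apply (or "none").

A, C

A reflexive euclidean relation is also symmetric (from wRw and wRv the euclidean condition gives vRw) and hence transitive; it is an equivalence relation.
(A) ψ → [R]⟨R⟩ψ (axiom B) characterises the symmetric frames. Every such R is symmetric — valid.
(B) ψ → [R]ψ is equivalent to ◇p→p; it holds exactly when R ⊆ identity. Such an R need not be a subset of the identity — not valid.
(C) ⟨R⟩[R]ψ → [R]ψ is the dual of axiom 5, which corresponds to the euclidean property. Every such R is euclidean — valid.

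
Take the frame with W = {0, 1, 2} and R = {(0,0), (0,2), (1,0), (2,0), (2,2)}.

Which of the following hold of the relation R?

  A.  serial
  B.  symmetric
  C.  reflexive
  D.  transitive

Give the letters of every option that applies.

(A) serial: every world has an R-successor.
(B) not symmetric: 1 R 0 but not 0 R 1.
(C) not reflexive: not 1 R 1.
(D) not transitive: 1 R 0 and 0 R 2 but not 1 R 2.

A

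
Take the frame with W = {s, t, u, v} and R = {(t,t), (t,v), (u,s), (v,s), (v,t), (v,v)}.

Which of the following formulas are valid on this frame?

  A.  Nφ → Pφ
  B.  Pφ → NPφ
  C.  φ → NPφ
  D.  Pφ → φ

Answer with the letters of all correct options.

none

R is not symmetric: u R s but not s R u.
R is not euclidean: v R s and v R t but not s R t.
R is not serial: s has no R-successor.
R is not a subset of the identity: t R v with t ≠ v.
(A) axiom D: valid iff R is serial. R is not serial — not valid.
(B) Pφ → NPφ is axiom 5; it is valid on a frame exactly when R is euclidean. R is not euclidean, so not valid.
(C) φ → NPφ (axiom B) characterises the symmetric frames. R is not symmetric — not valid.
(D) Pφ → φ is valid only on frames where every R-edge is a self-loop. Here R ⊄ identity — not valid.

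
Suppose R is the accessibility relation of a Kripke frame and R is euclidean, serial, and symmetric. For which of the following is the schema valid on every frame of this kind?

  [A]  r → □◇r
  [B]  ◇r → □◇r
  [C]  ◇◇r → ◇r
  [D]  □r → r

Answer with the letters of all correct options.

Serial, symmetric and euclidean together give transitive (from symmetry + euclidean) and then reflexive; the relation is an equivalence.
(A) r → □◇r is axiom B, which corresponds to symmetry. Every such R is symmetric — valid.
(B) axiom 5: valid iff R is euclidean. Every such R is euclidean — valid.
(C) the dual of axiom 4: valid iff R is transitive. Every such R is transitive — valid.
(D) axiom T: valid iff R is reflexive. Every such R is reflexive — valid.

A, B, C, D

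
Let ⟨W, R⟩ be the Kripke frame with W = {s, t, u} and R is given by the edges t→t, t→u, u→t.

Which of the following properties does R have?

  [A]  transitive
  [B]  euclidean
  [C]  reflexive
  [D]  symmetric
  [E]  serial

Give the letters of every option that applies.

D

(A) not transitive: u R t and t R u but not u R u.
(B) not euclidean: t R u and t R u but not u R u.
(C) not reflexive: not s R s.
(D) symmetric: every R-edge is matched by its reverse.
(E) not serial: s has no R-successor.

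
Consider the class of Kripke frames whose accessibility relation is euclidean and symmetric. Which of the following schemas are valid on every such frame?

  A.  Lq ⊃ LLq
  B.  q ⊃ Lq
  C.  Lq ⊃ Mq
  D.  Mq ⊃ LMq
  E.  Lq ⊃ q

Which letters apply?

A symmetric euclidean relation is transitive (uRv and vRw give vRu by symmetry, then uRw by the euclidean condition, applied at v).
(A) Lq ⊃ LLq is axiom 4, which corresponds to transitivity. Every such R is transitive — valid.
(B) q ⊃ Lq is valid only on frames where every R-edge is a self-loop. Such an R need not be a subset of the identity — not valid.
(C) Lq ⊃ Mq is axiom D, which corresponds to seriality. Such an R need not be serial — not valid.
(D) Mq ⊃ LMq (axiom 5) characterises the euclidean frames. Every such R is euclidean — valid.
(E) Lq ⊃ q is axiom T, which corresponds to reflexivity. Such an R need not be reflexive — not valid.

A, D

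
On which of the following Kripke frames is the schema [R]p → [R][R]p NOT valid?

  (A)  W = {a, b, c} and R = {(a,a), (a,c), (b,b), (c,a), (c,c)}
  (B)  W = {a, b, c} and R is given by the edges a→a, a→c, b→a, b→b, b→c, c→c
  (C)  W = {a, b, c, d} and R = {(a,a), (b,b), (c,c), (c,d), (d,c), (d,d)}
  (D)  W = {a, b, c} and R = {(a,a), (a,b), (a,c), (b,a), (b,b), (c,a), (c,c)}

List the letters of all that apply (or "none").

The schema [R]p → [R][R]p is axiom 4; it is valid on a frame iff R is transitive.
(A) R is transitive (R is closed under composition), so the schema is valid here.
(B) R is transitive (R is closed under composition), so the schema is valid here.
(C) R is transitive (R is closed under composition), so the schema is valid here.
(D) R is not transitive (b R a and a R c but not b R c), so the schema fails here.

D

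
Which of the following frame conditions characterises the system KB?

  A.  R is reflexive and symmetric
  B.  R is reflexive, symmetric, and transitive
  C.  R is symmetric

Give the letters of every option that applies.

(A) this class determines B (= KTB), not KB.
(B) this class determines S5, not KB.
(C) KB is sound and complete for exactly this class.

C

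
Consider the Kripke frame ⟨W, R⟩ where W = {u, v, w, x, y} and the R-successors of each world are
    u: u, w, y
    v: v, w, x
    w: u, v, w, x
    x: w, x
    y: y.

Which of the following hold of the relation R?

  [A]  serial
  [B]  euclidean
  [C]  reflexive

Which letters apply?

(A) serial: every world has an R-successor.
(B) not euclidean: u R w and u R y but not w R y.
(C) reflexive: each world relates to itself.

A, C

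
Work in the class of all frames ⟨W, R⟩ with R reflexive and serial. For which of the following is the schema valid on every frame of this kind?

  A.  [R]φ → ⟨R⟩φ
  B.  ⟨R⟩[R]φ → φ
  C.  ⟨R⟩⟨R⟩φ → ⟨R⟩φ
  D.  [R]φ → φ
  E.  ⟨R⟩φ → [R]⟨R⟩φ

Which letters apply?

A, D

(A) [R]φ → ⟨R⟩φ is axiom D, which corresponds to seriality. Every such R is serial — valid.
(B) ⟨R⟩[R]φ → φ is the dual of axiom B; it is valid on a frame exactly when R is symmetric. Such an R need not be symmetric, so not valid.
(C) ⟨R⟩⟨R⟩φ → ⟨R⟩φ is the dual of axiom 4; it is valid on a frame exactly when R is transitive. Such an R need not be transitive, so not valid.
(D) axiom T: valid iff R is reflexive. Every such R is reflexive — valid.
(E) axiom 5: valid iff R is euclidean. Such an R need not be euclidean — not valid.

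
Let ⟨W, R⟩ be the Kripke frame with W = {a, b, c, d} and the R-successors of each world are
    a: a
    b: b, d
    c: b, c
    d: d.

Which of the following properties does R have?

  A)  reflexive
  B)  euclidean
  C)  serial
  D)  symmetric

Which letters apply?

A, C

(A) reflexive: each world relates to itself.
(B) not euclidean: b R d and b R b but not d R b.
(C) serial: every world has an R-successor.
(D) not symmetric: b R d but not d R b.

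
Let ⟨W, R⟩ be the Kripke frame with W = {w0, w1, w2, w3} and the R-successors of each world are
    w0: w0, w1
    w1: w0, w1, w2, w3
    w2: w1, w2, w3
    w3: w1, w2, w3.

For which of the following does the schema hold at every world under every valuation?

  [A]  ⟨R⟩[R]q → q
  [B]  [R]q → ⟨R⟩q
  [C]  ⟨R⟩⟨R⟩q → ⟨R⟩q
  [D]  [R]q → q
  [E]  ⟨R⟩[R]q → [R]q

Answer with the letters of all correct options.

A, B, D

R is reflexive: each world relates to itself.
R is symmetric: every R-edge is matched by its reverse.
R is not transitive: w0 R w1 and w1 R w2 but not w0 R w2.
R is not euclidean: w1 R w0 and w1 R w2 but not w0 R w2.
R is serial: every world has an R-successor.
(A) the dual of axiom B: valid iff R is symmetric. R is symmetric — valid.
(B) [R]q → ⟨R⟩q is axiom D; it is valid on a frame exactly when R is serial. R is serial, so valid.
(C) the dual of axiom 4: valid iff R is transitive. R is not transitive — not valid.
(D) [R]q → q is axiom T, which corresponds to reflexivity. R is reflexive — valid.
(E) ⟨R⟩[R]q → [R]q is the dual of axiom 5; it is valid on a frame exactly when R is euclidean. R is not euclidean, so not valid.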